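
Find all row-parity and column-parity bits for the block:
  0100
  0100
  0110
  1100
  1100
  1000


Row parities: 110001
Column parities: 1110

Row P: 110001, Col P: 1110, Corner: 1


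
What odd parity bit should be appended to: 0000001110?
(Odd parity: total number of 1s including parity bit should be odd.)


Number of 1s in data: 3
Parity bit: 0

0


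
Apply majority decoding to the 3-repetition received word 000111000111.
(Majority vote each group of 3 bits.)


Groups: 000, 111, 000, 111
Majority votes: 0101

0101


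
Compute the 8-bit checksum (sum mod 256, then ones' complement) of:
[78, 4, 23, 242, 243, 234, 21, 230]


Sum = 1075 mod 256 = 51
Complement = 204

204


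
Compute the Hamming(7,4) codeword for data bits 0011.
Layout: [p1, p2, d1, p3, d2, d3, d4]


Parity bits: p1=1, p2=0, p3=0

1000011


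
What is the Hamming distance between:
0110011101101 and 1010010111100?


XOR: 1100001010001
Count of 1s: 5

5


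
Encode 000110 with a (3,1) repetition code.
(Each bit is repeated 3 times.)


Each bit -> 3 copies

000000000111111000


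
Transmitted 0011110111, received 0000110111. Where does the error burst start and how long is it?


XOR: 0011000000

Burst at position 2, length 2


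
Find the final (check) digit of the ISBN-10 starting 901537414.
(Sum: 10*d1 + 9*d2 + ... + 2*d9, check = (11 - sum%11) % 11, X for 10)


Weighted sum: 213
213 mod 11 = 4

Check digit: 7


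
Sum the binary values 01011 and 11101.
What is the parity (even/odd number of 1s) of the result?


01011 = 11
11101 = 29
Sum = 40 = 101000
1s count = 2

even parity (2 ones in 101000)


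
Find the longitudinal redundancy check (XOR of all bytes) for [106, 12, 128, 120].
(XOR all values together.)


XOR chain: 106 ^ 12 ^ 128 ^ 120 = 158

158


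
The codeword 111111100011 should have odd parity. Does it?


Number of 1s: 9

Yes, parity is correct (9 ones)


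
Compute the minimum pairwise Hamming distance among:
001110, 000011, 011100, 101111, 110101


Comparing all pairs, minimum distance: 2
Can detect 1 errors, correct 0 errors

2


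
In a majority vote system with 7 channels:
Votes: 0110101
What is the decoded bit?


Ones: 4 out of 7
Threshold: 4

1 (4/7 voted 1)


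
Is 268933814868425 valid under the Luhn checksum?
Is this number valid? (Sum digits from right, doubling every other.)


Luhn sum = 78
78 mod 10 = 8

Invalid (Luhn sum mod 10 = 8)


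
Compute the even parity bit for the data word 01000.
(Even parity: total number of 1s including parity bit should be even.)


Number of 1s in data: 1
Parity bit: 1

1


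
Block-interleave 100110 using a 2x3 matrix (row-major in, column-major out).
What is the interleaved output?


Matrix:
  100
  110
Read columns: 110100

110100


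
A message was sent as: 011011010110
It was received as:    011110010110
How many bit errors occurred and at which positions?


XOR: 000101000000

2 error(s) at position(s): 3, 5


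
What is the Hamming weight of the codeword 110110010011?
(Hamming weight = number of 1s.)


Counting 1s in 110110010011

7


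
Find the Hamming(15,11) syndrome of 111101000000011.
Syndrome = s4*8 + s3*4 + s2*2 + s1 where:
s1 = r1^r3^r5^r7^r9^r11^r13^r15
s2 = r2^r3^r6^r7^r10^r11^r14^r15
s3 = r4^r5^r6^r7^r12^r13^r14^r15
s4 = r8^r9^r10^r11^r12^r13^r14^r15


s1=1, s2=1, s3=0, s4=0

Syndrome = 3 (error at position 3)


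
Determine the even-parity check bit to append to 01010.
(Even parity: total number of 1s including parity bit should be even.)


Number of 1s in data: 2
Parity bit: 0

0


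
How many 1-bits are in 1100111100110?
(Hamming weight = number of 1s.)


Counting 1s in 1100111100110

8


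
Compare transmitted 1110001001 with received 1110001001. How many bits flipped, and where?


XOR: 0000000000

0 errors (received matches sent)


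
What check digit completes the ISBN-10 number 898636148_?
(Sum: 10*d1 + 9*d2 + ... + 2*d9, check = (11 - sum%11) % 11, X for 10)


Weighted sum: 347
347 mod 11 = 6

Check digit: 5


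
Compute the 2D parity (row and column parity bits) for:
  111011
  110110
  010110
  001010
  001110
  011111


Row parities: 101011
Column parities: 000000

Row P: 101011, Col P: 000000, Corner: 0


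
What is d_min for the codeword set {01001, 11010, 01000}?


Comparing all pairs, minimum distance: 1
Can detect 0 errors, correct 0 errors

1


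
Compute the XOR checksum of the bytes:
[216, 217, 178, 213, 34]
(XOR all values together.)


XOR chain: 216 ^ 217 ^ 178 ^ 213 ^ 34 = 68

68


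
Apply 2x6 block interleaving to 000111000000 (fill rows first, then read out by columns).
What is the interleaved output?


Matrix:
  000111
  000000
Read columns: 000000101010

000000101010


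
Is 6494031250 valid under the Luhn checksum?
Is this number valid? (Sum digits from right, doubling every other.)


Luhn sum = 28
28 mod 10 = 8

Invalid (Luhn sum mod 10 = 8)


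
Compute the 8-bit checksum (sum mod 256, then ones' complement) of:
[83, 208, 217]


Sum = 508 mod 256 = 252
Complement = 3

3


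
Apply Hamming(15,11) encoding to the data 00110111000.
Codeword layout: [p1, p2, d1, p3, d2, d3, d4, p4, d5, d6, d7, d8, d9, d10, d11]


Parity bits: p1=0, p2=0, p3=1, p4=1

000101110111000


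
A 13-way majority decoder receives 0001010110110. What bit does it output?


Ones: 6 out of 13
Threshold: 7

0 (6/13 voted 1)


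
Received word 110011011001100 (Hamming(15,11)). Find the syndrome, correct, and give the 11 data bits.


Syndrome = 0: no error detected

Data: 01101001100 (no errors)


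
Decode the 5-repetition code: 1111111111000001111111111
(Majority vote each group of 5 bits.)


Groups: 11111, 11111, 00000, 11111, 11111
Majority votes: 11011

11011


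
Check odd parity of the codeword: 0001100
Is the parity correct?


Number of 1s: 2

No, parity error (2 ones)


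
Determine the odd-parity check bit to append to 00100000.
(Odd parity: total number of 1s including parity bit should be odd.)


Number of 1s in data: 1
Parity bit: 0

0


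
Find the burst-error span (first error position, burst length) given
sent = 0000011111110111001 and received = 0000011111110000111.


XOR: 0000000000000111110

Burst at position 13, length 5


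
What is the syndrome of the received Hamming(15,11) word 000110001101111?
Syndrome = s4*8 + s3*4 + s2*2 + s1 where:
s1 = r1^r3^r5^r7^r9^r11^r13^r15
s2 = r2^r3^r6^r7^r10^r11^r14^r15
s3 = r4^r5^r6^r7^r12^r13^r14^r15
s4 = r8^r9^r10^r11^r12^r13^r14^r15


s1=0, s2=1, s3=0, s4=0

Syndrome = 2 (error at position 2)


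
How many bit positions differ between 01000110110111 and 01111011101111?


XOR: 00111101011000
Count of 1s: 7

7


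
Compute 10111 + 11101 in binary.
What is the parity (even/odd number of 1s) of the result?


10111 = 23
11101 = 29
Sum = 52 = 110100
1s count = 3

odd parity (3 ones in 110100)


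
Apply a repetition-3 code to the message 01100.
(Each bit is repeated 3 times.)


Each bit -> 3 copies

000111111000000


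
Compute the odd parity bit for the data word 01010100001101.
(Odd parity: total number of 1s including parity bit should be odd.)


Number of 1s in data: 6
Parity bit: 1

1


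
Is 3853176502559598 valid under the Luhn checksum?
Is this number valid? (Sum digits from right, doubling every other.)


Luhn sum = 74
74 mod 10 = 4

Invalid (Luhn sum mod 10 = 4)


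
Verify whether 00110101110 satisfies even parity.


Number of 1s: 6

Yes, parity is correct (6 ones)


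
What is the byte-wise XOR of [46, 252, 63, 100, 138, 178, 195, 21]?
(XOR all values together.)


XOR chain: 46 ^ 252 ^ 63 ^ 100 ^ 138 ^ 178 ^ 195 ^ 21 = 103

103


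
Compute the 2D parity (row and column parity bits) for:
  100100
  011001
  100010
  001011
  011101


Row parities: 01010
Column parities: 001001

Row P: 01010, Col P: 001001, Corner: 0


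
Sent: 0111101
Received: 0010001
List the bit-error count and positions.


XOR: 0101100

3 error(s) at position(s): 1, 3, 4


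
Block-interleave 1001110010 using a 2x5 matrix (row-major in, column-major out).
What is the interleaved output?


Matrix:
  10011
  10010
Read columns: 1100001110

1100001110


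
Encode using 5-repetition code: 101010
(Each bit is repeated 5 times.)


Each bit -> 5 copies

111110000011111000001111100000


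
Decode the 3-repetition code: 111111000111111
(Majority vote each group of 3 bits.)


Groups: 111, 111, 000, 111, 111
Majority votes: 11011

11011


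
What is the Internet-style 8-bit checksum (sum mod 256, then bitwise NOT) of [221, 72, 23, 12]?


Sum = 328 mod 256 = 72
Complement = 183

183


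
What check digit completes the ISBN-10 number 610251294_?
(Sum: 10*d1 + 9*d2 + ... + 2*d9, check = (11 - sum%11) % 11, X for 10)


Weighted sum: 161
161 mod 11 = 7

Check digit: 4


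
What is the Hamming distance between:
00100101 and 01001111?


XOR: 01101010
Count of 1s: 4

4


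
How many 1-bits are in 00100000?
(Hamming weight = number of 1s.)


Counting 1s in 00100000

1


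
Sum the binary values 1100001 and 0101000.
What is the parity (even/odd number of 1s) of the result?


1100001 = 97
0101000 = 40
Sum = 137 = 10001001
1s count = 3

odd parity (3 ones in 10001001)


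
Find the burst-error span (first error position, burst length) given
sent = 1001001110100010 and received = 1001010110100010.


XOR: 0000011000000000

Burst at position 5, length 2


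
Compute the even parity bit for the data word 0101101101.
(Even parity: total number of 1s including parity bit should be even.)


Number of 1s in data: 6
Parity bit: 0

0


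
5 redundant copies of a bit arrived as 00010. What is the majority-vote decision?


Ones: 1 out of 5
Threshold: 3

0 (1/5 voted 1)


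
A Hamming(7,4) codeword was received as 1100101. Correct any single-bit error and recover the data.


Syndrome = 1: error at position 1

Data: 0101 (corrected bit 1)


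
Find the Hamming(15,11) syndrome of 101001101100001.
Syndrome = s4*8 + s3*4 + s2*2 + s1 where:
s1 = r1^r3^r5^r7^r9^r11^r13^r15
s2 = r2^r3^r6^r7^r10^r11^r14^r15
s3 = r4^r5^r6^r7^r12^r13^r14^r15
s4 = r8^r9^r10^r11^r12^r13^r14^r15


s1=1, s2=1, s3=1, s4=1

Syndrome = 15 (error at position 15)


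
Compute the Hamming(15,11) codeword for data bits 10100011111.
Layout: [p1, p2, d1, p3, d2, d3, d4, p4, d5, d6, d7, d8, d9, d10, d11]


Parity bits: p1=0, p2=1, p3=1, p4=1

011101010011111


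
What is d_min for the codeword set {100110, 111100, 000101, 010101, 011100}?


Comparing all pairs, minimum distance: 1
Can detect 0 errors, correct 0 errors

1


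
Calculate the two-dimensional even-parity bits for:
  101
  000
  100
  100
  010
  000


Row parities: 001110
Column parities: 111

Row P: 001110, Col P: 111, Corner: 1


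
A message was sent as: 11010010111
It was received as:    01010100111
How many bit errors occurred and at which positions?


XOR: 10000110000

3 error(s) at position(s): 0, 5, 6


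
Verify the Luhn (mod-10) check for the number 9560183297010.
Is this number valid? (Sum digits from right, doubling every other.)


Luhn sum = 47
47 mod 10 = 7

Invalid (Luhn sum mod 10 = 7)


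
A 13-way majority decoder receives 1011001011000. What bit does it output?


Ones: 6 out of 13
Threshold: 7

0 (6/13 voted 1)


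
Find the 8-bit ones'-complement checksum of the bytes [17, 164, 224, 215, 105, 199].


Sum = 924 mod 256 = 156
Complement = 99

99


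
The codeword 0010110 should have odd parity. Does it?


Number of 1s: 3

Yes, parity is correct (3 ones)


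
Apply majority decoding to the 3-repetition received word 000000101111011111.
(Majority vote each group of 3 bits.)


Groups: 000, 000, 101, 111, 011, 111
Majority votes: 001111

001111


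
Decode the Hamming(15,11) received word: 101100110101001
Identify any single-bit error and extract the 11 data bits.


Syndrome = 0: no error detected

Data: 10010101001 (no errors)


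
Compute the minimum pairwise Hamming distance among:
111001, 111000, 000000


Comparing all pairs, minimum distance: 1
Can detect 0 errors, correct 0 errors

1


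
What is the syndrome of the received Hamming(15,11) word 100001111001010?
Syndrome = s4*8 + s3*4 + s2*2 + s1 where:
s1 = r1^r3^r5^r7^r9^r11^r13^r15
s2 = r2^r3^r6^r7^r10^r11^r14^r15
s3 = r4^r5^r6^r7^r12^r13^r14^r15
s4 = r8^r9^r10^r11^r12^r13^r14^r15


s1=1, s2=1, s3=0, s4=0

Syndrome = 3 (error at position 3)


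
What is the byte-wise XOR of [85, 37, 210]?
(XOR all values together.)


XOR chain: 85 ^ 37 ^ 210 = 162

162


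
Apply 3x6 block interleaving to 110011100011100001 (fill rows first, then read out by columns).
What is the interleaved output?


Matrix:
  110011
  100011
  100001
Read columns: 111100000000110111

111100000000110111


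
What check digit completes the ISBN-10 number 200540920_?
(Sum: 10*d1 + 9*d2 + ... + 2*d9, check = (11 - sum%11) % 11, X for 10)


Weighted sum: 121
121 mod 11 = 0

Check digit: 0


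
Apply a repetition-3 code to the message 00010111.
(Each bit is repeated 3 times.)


Each bit -> 3 copies

000000000111000111111111


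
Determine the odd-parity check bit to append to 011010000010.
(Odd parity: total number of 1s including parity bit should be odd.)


Number of 1s in data: 4
Parity bit: 1

1


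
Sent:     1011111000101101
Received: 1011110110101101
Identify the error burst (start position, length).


XOR: 0000001110000000

Burst at position 6, length 3


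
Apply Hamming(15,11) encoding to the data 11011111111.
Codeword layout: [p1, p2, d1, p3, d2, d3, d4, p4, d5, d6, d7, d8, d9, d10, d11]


Parity bits: p1=1, p2=0, p3=0, p4=1

101010111111111


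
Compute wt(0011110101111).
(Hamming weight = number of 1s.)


Counting 1s in 0011110101111

9


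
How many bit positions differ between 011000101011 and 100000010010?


XOR: 111000111001
Count of 1s: 7

7


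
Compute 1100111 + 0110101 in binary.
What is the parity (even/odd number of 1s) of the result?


1100111 = 103
0110101 = 53
Sum = 156 = 10011100
1s count = 4

even parity (4 ones in 10011100)


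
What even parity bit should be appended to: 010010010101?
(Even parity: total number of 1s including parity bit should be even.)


Number of 1s in data: 5
Parity bit: 1

1


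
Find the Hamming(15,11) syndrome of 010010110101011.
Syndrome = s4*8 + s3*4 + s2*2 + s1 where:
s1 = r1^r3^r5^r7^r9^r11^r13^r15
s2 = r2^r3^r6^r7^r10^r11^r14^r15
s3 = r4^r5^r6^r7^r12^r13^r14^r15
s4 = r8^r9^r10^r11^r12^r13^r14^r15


s1=1, s2=1, s3=1, s4=1

Syndrome = 15 (error at position 15)


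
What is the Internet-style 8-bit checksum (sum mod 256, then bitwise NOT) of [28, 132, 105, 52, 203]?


Sum = 520 mod 256 = 8
Complement = 247

247


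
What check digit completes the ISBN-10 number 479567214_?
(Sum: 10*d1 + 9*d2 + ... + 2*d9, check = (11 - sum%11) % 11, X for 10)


Weighted sum: 300
300 mod 11 = 3

Check digit: 8


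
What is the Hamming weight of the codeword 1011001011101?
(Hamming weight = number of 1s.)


Counting 1s in 1011001011101

8


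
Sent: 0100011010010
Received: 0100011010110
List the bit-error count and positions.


XOR: 0000000000100

1 error(s) at position(s): 10


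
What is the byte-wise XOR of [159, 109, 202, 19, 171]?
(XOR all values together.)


XOR chain: 159 ^ 109 ^ 202 ^ 19 ^ 171 = 128

128


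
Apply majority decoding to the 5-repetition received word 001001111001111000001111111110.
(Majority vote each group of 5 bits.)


Groups: 00100, 11110, 01111, 00000, 11111, 11110
Majority votes: 011011

011011


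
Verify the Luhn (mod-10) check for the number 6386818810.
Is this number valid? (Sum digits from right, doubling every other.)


Luhn sum = 44
44 mod 10 = 4

Invalid (Luhn sum mod 10 = 4)


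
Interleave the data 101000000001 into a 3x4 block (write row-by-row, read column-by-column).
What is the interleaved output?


Matrix:
  1010
  0000
  0001
Read columns: 100000100001

100000100001


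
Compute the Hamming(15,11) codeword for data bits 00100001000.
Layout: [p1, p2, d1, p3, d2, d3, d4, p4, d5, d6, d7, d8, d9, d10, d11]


Parity bits: p1=0, p2=1, p3=0, p4=1

010001010001000


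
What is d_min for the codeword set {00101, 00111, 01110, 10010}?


Comparing all pairs, minimum distance: 1
Can detect 0 errors, correct 0 errors

1


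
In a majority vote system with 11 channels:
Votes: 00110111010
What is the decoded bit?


Ones: 6 out of 11
Threshold: 6

1 (6/11 voted 1)


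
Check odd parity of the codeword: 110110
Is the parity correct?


Number of 1s: 4

No, parity error (4 ones)


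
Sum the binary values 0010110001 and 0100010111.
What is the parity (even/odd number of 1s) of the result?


0010110001 = 177
0100010111 = 279
Sum = 456 = 111001000
1s count = 4

even parity (4 ones in 111001000)


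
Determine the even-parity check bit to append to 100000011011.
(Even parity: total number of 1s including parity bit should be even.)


Number of 1s in data: 5
Parity bit: 1

1


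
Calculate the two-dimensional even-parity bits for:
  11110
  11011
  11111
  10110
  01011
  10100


Row parities: 001110
Column parities: 10011

Row P: 001110, Col P: 10011, Corner: 1


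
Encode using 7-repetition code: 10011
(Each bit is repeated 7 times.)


Each bit -> 7 copies

11111110000000000000011111111111111


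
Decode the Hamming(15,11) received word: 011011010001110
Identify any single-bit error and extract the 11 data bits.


Syndrome = 5: error at position 5

Data: 10100001110 (corrected bit 5)


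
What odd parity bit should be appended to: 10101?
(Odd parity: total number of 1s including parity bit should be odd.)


Number of 1s in data: 3
Parity bit: 0

0


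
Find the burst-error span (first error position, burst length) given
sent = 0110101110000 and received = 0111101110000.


XOR: 0001000000000

Burst at position 3, length 1


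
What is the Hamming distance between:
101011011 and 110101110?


XOR: 011110101
Count of 1s: 6

6


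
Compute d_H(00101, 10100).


XOR: 10001
Count of 1s: 2

2


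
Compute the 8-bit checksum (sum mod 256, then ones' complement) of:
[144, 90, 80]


Sum = 314 mod 256 = 58
Complement = 197

197


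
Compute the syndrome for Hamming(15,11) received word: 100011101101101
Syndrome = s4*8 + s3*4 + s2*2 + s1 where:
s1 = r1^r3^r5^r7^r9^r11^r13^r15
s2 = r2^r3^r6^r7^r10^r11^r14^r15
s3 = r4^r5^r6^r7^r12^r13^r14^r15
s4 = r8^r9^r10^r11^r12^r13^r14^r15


s1=0, s2=0, s3=0, s4=1

Syndrome = 8 (error at position 8)


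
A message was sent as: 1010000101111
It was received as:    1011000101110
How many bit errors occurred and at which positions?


XOR: 0001000000001

2 error(s) at position(s): 3, 12


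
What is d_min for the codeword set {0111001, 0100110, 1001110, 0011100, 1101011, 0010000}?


Comparing all pairs, minimum distance: 2
Can detect 1 errors, correct 0 errors

2


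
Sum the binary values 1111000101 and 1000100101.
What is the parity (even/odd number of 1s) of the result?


1111000101 = 965
1000100101 = 549
Sum = 1514 = 10111101010
1s count = 7

odd parity (7 ones in 10111101010)


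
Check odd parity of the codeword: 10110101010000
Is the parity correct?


Number of 1s: 6

No, parity error (6 ones)


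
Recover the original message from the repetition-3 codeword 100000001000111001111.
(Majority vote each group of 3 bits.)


Groups: 100, 000, 001, 000, 111, 001, 111
Majority votes: 0000101

0000101


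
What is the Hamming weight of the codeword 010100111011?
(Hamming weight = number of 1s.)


Counting 1s in 010100111011

7


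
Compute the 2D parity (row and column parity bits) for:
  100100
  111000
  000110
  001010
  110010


Row parities: 01001
Column parities: 100010

Row P: 01001, Col P: 100010, Corner: 0


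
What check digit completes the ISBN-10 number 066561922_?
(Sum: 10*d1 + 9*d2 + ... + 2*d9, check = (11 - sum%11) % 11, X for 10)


Weighted sum: 224
224 mod 11 = 4

Check digit: 7


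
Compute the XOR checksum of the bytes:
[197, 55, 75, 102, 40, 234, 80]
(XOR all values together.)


XOR chain: 197 ^ 55 ^ 75 ^ 102 ^ 40 ^ 234 ^ 80 = 77

77


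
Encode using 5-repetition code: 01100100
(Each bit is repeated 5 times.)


Each bit -> 5 copies

0000011111111110000000000111110000000000


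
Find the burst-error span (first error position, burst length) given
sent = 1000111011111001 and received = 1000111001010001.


XOR: 0000000010101000

Burst at position 8, length 5


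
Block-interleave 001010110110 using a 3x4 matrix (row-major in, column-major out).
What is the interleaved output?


Matrix:
  0010
  1011
  0110
Read columns: 010001111010

010001111010


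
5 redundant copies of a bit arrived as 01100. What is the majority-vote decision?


Ones: 2 out of 5
Threshold: 3

0 (2/5 voted 1)


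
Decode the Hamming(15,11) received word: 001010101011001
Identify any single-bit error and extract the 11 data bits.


Syndrome = 0: no error detected

Data: 11011011001 (no errors)


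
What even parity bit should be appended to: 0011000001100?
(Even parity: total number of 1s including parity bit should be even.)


Number of 1s in data: 4
Parity bit: 0

0


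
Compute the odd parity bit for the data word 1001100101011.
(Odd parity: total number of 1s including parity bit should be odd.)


Number of 1s in data: 7
Parity bit: 0

0


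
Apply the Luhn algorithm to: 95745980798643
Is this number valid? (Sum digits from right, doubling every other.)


Luhn sum = 78
78 mod 10 = 8

Invalid (Luhn sum mod 10 = 8)


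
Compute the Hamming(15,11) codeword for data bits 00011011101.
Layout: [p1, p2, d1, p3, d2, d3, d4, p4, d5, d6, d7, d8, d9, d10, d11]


Parity bits: p1=1, p2=1, p3=0, p4=1

110000111011101


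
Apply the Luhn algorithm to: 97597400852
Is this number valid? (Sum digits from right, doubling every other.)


Luhn sum = 54
54 mod 10 = 4

Invalid (Luhn sum mod 10 = 4)


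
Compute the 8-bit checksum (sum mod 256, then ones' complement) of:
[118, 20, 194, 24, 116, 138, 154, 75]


Sum = 839 mod 256 = 71
Complement = 184

184


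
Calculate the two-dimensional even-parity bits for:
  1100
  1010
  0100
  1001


Row parities: 0010
Column parities: 1011

Row P: 0010, Col P: 1011, Corner: 1


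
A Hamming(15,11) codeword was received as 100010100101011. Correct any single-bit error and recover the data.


Syndrome = 4: error at position 4

Data: 01010101011 (corrected bit 4)


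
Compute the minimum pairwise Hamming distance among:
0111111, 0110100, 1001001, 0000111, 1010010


Comparing all pairs, minimum distance: 3
Can detect 2 errors, correct 1 errors

3


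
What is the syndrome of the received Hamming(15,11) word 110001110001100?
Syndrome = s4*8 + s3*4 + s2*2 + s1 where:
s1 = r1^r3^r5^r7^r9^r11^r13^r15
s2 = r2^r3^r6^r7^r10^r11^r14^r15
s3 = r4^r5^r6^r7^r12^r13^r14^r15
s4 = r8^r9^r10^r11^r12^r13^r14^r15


s1=1, s2=1, s3=0, s4=1

Syndrome = 11 (error at position 11)


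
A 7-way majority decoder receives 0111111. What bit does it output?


Ones: 6 out of 7
Threshold: 4

1 (6/7 voted 1)


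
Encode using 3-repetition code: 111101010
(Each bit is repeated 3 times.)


Each bit -> 3 copies

111111111111000111000111000


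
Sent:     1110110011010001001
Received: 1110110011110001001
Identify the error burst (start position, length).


XOR: 0000000000100000000

Burst at position 10, length 1


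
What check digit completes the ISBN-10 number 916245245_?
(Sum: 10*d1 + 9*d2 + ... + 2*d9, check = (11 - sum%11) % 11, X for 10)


Weighted sum: 240
240 mod 11 = 9

Check digit: 2


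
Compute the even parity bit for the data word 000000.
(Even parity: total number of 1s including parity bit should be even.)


Number of 1s in data: 0
Parity bit: 0

0


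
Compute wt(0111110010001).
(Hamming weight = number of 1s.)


Counting 1s in 0111110010001

7


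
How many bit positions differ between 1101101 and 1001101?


XOR: 0100000
Count of 1s: 1

1


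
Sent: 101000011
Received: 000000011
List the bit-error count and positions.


XOR: 101000000

2 error(s) at position(s): 0, 2


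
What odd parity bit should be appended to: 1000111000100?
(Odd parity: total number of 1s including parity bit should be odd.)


Number of 1s in data: 5
Parity bit: 0

0


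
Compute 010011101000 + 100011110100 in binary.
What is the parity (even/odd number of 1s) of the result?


010011101000 = 1256
100011110100 = 2292
Sum = 3548 = 110111011100
1s count = 8

even parity (8 ones in 110111011100)


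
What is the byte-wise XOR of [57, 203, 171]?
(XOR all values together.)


XOR chain: 57 ^ 203 ^ 171 = 89

89


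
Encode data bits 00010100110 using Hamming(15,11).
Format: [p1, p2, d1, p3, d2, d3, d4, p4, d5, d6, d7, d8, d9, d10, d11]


Parity bits: p1=0, p2=1, p3=1, p4=1

010100110100110


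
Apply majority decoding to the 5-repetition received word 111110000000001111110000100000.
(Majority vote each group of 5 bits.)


Groups: 11111, 00000, 00001, 11111, 00001, 00000
Majority votes: 100100

100100


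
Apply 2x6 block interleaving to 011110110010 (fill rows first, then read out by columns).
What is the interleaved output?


Matrix:
  011110
  110010
Read columns: 011110101100

011110101100


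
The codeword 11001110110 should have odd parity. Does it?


Number of 1s: 7

Yes, parity is correct (7 ones)


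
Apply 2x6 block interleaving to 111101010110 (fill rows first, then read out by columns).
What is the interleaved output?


Matrix:
  111101
  010110
Read columns: 101110110110

101110110110


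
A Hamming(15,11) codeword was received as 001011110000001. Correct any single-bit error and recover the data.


Syndrome = 0: no error detected

Data: 11110000001 (no errors)


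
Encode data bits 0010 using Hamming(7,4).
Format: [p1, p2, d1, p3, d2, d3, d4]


Parity bits: p1=0, p2=1, p3=1

0101010


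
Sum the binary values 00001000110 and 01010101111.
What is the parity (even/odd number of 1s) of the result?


00001000110 = 70
01010101111 = 687
Sum = 757 = 1011110101
1s count = 7

odd parity (7 ones in 1011110101)


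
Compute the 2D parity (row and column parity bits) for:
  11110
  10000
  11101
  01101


Row parities: 0101
Column parities: 11110

Row P: 0101, Col P: 11110, Corner: 0


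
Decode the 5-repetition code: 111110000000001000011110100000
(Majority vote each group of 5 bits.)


Groups: 11111, 00000, 00001, 00001, 11101, 00000
Majority votes: 100010

100010


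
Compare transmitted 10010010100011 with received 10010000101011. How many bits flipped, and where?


XOR: 00000010001000

2 error(s) at position(s): 6, 10


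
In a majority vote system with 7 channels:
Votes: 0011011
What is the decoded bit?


Ones: 4 out of 7
Threshold: 4

1 (4/7 voted 1)


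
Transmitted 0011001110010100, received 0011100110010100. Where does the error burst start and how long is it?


XOR: 0000101000000000

Burst at position 4, length 3


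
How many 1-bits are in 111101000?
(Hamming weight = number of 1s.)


Counting 1s in 111101000

5


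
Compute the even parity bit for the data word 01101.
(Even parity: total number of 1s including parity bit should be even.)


Number of 1s in data: 3
Parity bit: 1

1


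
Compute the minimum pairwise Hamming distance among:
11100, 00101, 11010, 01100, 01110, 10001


Comparing all pairs, minimum distance: 1
Can detect 0 errors, correct 0 errors

1


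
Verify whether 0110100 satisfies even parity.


Number of 1s: 3

No, parity error (3 ones)


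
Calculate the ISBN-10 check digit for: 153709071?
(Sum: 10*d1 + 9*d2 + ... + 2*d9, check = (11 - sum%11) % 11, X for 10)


Weighted sum: 196
196 mod 11 = 9

Check digit: 2


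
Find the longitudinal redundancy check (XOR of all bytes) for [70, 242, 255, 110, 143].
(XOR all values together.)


XOR chain: 70 ^ 242 ^ 255 ^ 110 ^ 143 = 170

170


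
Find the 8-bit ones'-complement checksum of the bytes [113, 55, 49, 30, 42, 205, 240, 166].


Sum = 900 mod 256 = 132
Complement = 123

123


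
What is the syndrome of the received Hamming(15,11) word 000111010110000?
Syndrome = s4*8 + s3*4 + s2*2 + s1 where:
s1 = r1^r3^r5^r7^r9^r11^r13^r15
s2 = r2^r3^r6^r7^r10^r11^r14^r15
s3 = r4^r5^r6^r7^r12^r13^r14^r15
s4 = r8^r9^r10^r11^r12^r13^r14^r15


s1=0, s2=1, s3=1, s4=1

Syndrome = 14 (error at position 14)


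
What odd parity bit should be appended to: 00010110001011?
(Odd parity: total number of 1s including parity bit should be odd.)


Number of 1s in data: 6
Parity bit: 1

1


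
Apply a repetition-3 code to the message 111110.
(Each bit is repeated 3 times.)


Each bit -> 3 copies

111111111111111000


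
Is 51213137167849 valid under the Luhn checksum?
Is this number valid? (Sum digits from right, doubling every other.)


Luhn sum = 65
65 mod 10 = 5

Invalid (Luhn sum mod 10 = 5)


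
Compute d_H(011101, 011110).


XOR: 000011
Count of 1s: 2

2


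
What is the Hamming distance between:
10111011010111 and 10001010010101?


XOR: 00110001000010
Count of 1s: 4

4


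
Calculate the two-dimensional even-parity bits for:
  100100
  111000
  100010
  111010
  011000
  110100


Row parities: 010001
Column parities: 101000

Row P: 010001, Col P: 101000, Corner: 0


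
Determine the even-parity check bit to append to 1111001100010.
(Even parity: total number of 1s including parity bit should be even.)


Number of 1s in data: 7
Parity bit: 1

1


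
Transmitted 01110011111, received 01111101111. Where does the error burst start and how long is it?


XOR: 00001110000

Burst at position 4, length 3


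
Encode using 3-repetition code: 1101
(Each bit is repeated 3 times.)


Each bit -> 3 copies

111111000111


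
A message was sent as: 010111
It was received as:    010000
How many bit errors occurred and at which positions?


XOR: 000111

3 error(s) at position(s): 3, 4, 5


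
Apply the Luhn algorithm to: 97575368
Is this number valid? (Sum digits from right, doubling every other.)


Luhn sum = 39
39 mod 10 = 9

Invalid (Luhn sum mod 10 = 9)


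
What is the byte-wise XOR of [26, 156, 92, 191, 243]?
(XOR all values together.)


XOR chain: 26 ^ 156 ^ 92 ^ 191 ^ 243 = 150

150


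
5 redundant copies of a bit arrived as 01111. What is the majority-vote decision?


Ones: 4 out of 5
Threshold: 3

1 (4/5 voted 1)


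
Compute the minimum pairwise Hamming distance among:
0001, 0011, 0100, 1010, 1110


Comparing all pairs, minimum distance: 1
Can detect 0 errors, correct 0 errors

1


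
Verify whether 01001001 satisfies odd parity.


Number of 1s: 3

Yes, parity is correct (3 ones)


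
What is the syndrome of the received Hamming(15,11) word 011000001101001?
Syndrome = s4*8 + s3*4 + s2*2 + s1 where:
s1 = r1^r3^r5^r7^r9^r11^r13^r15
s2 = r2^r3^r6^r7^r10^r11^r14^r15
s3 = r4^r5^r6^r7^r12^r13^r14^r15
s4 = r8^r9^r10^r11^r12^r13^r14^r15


s1=1, s2=0, s3=0, s4=0

Syndrome = 1 (error at position 1)


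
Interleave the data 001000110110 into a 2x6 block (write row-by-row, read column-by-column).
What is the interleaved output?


Matrix:
  001000
  110110
Read columns: 010110010100

010110010100


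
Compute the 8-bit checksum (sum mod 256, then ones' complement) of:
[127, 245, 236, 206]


Sum = 814 mod 256 = 46
Complement = 209

209


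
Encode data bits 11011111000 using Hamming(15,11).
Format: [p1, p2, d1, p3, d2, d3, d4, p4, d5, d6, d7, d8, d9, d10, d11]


Parity bits: p1=1, p2=0, p3=1, p4=0

101110101111000


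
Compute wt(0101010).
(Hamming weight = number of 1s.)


Counting 1s in 0101010

3


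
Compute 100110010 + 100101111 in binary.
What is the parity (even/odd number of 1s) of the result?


100110010 = 306
100101111 = 303
Sum = 609 = 1001100001
1s count = 4

even parity (4 ones in 1001100001)


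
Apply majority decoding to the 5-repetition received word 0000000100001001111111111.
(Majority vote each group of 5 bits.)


Groups: 00000, 00100, 00100, 11111, 11111
Majority votes: 00011

00011


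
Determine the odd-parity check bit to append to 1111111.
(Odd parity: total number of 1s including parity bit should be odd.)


Number of 1s in data: 7
Parity bit: 0

0


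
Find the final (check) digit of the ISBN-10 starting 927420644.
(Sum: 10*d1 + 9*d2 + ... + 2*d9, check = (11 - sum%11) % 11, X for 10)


Weighted sum: 248
248 mod 11 = 6

Check digit: 5


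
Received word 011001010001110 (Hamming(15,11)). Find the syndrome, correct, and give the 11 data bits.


Syndrome = 0: no error detected

Data: 10100001110 (no errors)


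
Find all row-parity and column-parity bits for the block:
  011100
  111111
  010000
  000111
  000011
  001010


Row parities: 101100
Column parities: 111101

Row P: 101100, Col P: 111101, Corner: 1


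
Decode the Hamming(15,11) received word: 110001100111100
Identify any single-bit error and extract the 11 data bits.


Syndrome = 2: error at position 2

Data: 00110111100 (corrected bit 2)


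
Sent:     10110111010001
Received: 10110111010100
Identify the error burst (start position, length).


XOR: 00000000000101

Burst at position 11, length 3


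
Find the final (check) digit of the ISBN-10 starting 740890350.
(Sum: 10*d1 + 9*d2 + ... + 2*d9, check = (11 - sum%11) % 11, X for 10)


Weighted sum: 243
243 mod 11 = 1

Check digit: X


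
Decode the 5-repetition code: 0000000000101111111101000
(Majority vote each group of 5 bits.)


Groups: 00000, 00000, 10111, 11111, 01000
Majority votes: 00110

00110


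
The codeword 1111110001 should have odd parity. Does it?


Number of 1s: 7

Yes, parity is correct (7 ones)


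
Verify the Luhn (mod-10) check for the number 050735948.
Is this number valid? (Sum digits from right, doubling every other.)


Luhn sum = 35
35 mod 10 = 5

Invalid (Luhn sum mod 10 = 5)


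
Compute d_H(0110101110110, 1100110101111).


XOR: 1010011011001
Count of 1s: 7

7


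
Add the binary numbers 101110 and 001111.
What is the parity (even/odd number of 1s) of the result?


101110 = 46
001111 = 15
Sum = 61 = 111101
1s count = 5

odd parity (5 ones in 111101)


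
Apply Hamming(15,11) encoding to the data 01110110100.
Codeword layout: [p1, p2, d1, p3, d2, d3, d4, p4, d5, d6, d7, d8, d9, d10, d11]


Parity bits: p1=0, p2=0, p3=0, p4=1

000011110110100


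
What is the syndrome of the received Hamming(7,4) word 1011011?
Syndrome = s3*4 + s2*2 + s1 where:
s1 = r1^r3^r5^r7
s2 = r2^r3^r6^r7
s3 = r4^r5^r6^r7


s1=1, s2=1, s3=1

Syndrome = 7 (error at position 7)


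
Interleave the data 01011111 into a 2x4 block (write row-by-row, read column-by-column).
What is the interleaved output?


Matrix:
  0101
  1111
Read columns: 01110111

01110111


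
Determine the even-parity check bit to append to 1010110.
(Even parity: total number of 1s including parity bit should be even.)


Number of 1s in data: 4
Parity bit: 0

0


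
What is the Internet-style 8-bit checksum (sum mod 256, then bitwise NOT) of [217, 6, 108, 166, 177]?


Sum = 674 mod 256 = 162
Complement = 93

93


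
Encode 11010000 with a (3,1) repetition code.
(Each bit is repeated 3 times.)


Each bit -> 3 copies

111111000111000000000000


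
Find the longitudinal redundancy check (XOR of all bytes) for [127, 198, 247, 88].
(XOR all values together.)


XOR chain: 127 ^ 198 ^ 247 ^ 88 = 22

22


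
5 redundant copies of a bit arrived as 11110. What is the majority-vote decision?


Ones: 4 out of 5
Threshold: 3

1 (4/5 voted 1)


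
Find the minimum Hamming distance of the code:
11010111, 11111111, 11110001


Comparing all pairs, minimum distance: 2
Can detect 1 errors, correct 0 errors

2


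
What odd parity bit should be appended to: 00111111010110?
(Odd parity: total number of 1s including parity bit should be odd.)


Number of 1s in data: 9
Parity bit: 0

0


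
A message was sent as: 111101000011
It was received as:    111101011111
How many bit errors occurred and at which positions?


XOR: 000000011100

3 error(s) at position(s): 7, 8, 9


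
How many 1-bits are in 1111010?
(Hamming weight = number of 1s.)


Counting 1s in 1111010

5


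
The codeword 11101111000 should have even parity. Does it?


Number of 1s: 7

No, parity error (7 ones)


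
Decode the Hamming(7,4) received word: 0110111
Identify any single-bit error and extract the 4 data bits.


Syndrome = 5: error at position 5

Data: 1011 (corrected bit 5)


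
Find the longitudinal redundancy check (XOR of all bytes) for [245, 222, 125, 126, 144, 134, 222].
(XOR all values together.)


XOR chain: 245 ^ 222 ^ 125 ^ 126 ^ 144 ^ 134 ^ 222 = 224

224


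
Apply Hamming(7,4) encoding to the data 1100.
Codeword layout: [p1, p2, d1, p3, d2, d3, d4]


Parity bits: p1=0, p2=1, p3=1

0111100


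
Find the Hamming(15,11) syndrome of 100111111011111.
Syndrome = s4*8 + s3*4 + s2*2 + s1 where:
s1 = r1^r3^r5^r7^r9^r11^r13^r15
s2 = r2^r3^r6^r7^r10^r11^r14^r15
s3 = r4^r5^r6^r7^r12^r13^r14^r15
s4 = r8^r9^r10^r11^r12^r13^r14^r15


s1=1, s2=1, s3=0, s4=1

Syndrome = 11 (error at position 11)


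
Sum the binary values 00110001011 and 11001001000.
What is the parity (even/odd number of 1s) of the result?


00110001011 = 395
11001001000 = 1608
Sum = 2003 = 11111010011
1s count = 8

even parity (8 ones in 11111010011)


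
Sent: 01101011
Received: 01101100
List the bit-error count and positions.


XOR: 00000111

3 error(s) at position(s): 5, 6, 7


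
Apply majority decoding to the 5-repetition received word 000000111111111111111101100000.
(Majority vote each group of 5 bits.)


Groups: 00000, 01111, 11111, 11111, 11011, 00000
Majority votes: 011110

011110


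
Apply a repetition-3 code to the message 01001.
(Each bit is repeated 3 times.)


Each bit -> 3 copies

000111000000111


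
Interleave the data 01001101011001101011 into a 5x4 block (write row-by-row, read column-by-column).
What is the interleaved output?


Matrix:
  0100
  1101
  0110
  0110
  1011
Read columns: 01001111100011101001

01001111100011101001


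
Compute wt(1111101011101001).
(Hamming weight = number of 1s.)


Counting 1s in 1111101011101001

11


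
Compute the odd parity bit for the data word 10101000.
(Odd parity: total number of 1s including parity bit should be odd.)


Number of 1s in data: 3
Parity bit: 0

0


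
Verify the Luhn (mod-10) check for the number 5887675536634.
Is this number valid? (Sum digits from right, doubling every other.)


Luhn sum = 64
64 mod 10 = 4

Invalid (Luhn sum mod 10 = 4)


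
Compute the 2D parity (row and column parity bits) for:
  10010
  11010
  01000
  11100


Row parities: 0111
Column parities: 11100

Row P: 0111, Col P: 11100, Corner: 1


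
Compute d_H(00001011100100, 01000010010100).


XOR: 01001001110000
Count of 1s: 5

5


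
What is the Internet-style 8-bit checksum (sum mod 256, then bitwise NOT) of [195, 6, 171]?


Sum = 372 mod 256 = 116
Complement = 139

139


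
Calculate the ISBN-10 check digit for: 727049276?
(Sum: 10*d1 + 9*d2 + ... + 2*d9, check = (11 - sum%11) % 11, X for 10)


Weighted sum: 254
254 mod 11 = 1

Check digit: X
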